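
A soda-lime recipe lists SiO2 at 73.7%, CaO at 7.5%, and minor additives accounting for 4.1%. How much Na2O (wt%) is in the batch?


Pieces sum to 100%:
  Na2O = 100 - (SiO2 + CaO + others)
  Na2O = 100 - (73.7 + 7.5 + 4.1) = 14.7%

14.7%


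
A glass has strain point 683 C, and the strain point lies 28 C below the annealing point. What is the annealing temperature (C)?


T_anneal = T_strain + gap:
  T_anneal = 683 + 28 = 711 C

711 C


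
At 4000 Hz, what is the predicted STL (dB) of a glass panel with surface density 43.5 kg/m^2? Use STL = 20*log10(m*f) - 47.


Mass law: STL = 20 * log10(m * f) - 47
  m * f = 43.5 * 4000 = 174000
  log10(174000) = 5.24055
  STL = 20 * 5.24055 - 47 = 104.811 - 47 = 57.8 dB

57.8 dB


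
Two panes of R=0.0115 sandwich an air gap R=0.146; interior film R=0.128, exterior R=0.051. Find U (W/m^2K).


Total thermal resistance (series):
  R_total = R_in + R_glass + R_air + R_glass + R_out
  R_total = 0.128 + 0.0115 + 0.146 + 0.0115 + 0.051 = 0.348 m^2K/W
U-value = 1 / R_total = 1 / 0.348 = 2.874 W/m^2K

2.874 W/m^2K


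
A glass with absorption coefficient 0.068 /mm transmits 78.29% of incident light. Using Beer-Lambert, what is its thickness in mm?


Rearrange T = exp(-alpha * thickness):
  thickness = -ln(T) / alpha
  T = 78.29/100 = 0.7829
  ln(T) = -0.24475
  -ln(T) = 0.24475
  thickness = 0.24475 / 0.068 = 3.6 mm

3.6 mm


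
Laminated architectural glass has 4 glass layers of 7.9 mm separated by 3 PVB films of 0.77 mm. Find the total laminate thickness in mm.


Total thickness = glass contribution + PVB contribution
  Glass: 4 * 7.9 = 31.6 mm
  PVB: 3 * 0.77 = 2.31 mm
  Total = 31.6 + 2.31 = 33.91 mm

33.91 mm


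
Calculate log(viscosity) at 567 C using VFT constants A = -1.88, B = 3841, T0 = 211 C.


VFT equation: log(eta) = A + B / (T - T0)
  T - T0 = 567 - 211 = 356
  B / (T - T0) = 3841 / 356 = 10.789
  log(eta) = -1.88 + 10.789 = 8.909

8.909


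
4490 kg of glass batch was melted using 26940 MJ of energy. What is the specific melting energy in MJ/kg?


Rearrange E = m * s for s:
  s = E / m
  s = 26940 / 4490 = 6.0 MJ/kg

6.0 MJ/kg


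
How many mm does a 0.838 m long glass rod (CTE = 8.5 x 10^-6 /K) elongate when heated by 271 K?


Thermal expansion formula: dL = alpha * L0 * dT
  dL = (8.5 x 10^-6) * 0.838 * 271 = 0.00193033 m
Convert to mm: 0.00193033 * 1000 = 1.9303 mm

1.9303 mm


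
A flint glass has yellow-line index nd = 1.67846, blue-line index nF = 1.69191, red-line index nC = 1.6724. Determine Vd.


Abbe number formula: Vd = (nd - 1) / (nF - nC)
  nd - 1 = 1.67846 - 1 = 0.67846
  nF - nC = 1.69191 - 1.6724 = 0.01951
  Vd = 0.67846 / 0.01951 = 34.77

34.77


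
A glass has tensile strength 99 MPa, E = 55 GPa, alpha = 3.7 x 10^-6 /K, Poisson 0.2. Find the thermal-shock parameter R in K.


Thermal shock resistance: R = sigma * (1 - nu) / (E * alpha)
  Numerator = 99 * (1 - 0.2) = 79.2
  Denominator = 55 * 1000 * (3.7 x 10^-6) = 0.2035
  R = 79.2 / 0.2035 = 389.2 K

389.2 K


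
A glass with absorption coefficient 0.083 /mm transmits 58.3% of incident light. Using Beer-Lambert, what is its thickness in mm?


Rearrange T = exp(-alpha * thickness):
  thickness = -ln(T) / alpha
  T = 58.3/100 = 0.583
  ln(T) = -0.53957
  -ln(T) = 0.53957
  thickness = 0.53957 / 0.083 = 6.5 mm

6.5 mm


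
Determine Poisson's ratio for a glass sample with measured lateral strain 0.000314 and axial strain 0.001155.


Poisson's ratio: nu = lateral strain / axial strain
  nu = 0.000314 / 0.001155 = 0.2719

0.2719


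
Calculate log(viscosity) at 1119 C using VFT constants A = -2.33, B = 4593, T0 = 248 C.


VFT equation: log(eta) = A + B / (T - T0)
  T - T0 = 1119 - 248 = 871
  B / (T - T0) = 4593 / 871 = 5.273
  log(eta) = -2.33 + 5.273 = 2.943

2.943


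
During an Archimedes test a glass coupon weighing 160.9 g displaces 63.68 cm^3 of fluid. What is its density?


Use the definition of density:
  rho = mass / volume
  rho = 160.9 / 63.68 = 2.527 g/cm^3

2.527 g/cm^3


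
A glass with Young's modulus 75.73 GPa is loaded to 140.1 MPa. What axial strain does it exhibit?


Rearrange E = sigma / epsilon:
  epsilon = sigma / E
  E (MPa) = 75.73 * 1000 = 75730
  epsilon = 140.1 / 75730 = 0.00185

0.00185


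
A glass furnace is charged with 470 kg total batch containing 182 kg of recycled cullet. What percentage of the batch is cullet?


Cullet ratio = (cullet mass / total batch mass) * 100
  Ratio = 182 / 470 * 100 = 38.72%

38.72%


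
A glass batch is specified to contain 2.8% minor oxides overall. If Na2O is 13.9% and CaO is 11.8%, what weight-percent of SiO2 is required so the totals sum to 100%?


Known pieces sum to 100%:
  SiO2 = 100 - (others + Na2O + CaO)
  SiO2 = 100 - (2.8 + 13.9 + 11.8) = 71.5%

71.5%


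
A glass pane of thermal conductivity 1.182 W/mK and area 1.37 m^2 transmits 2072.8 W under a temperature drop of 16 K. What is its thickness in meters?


Fourier's law: t = k * A * dT / Q
  t = 1.182 * 1.37 * 16 / 2072.8
  t = 25.90944 / 2072.8 = 0.0125 m

0.0125 m


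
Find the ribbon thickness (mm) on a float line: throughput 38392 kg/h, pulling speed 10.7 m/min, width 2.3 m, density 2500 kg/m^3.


Ribbon cross-section from mass balance:
  Volume rate = throughput / density = 38392 / 2500 = 15.3568 m^3/h
  thickness = volume rate / (speed * 60 * width), i.e.
  thickness = throughput / (60 * speed * width * density) * 1000
  thickness = 38392 / (60 * 10.7 * 2.3 * 2500) * 1000 = 10.4 mm

10.4 mm


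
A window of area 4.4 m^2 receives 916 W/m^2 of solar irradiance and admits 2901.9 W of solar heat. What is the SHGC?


Rearrange Q = Area * SHGC * Irradiance:
  SHGC = Q / (Area * Irradiance)
  SHGC = 2901.9 / (4.4 * 916) = 0.72

0.72


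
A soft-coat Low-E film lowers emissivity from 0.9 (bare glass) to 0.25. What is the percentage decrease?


Percentage reduction = (1 - coated/uncoated) * 100
  Ratio = 0.25 / 0.9 = 0.2778
  Reduction = (1 - 0.2778) * 100 = 72.2%

72.2%


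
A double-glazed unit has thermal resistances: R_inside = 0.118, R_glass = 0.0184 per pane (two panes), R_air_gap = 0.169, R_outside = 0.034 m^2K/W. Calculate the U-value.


Total thermal resistance (series):
  R_total = R_in + R_glass + R_air + R_glass + R_out
  R_total = 0.118 + 0.0184 + 0.169 + 0.0184 + 0.034 = 0.3578 m^2K/W
U-value = 1 / R_total = 1 / 0.3578 = 2.795 W/m^2K

2.795 W/m^2K


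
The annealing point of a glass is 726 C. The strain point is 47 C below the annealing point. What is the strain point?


Strain point = annealing point - difference:
  T_strain = 726 - 47 = 679 C

679 C


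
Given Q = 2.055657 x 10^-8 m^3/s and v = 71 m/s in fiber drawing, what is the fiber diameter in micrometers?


Cross-sectional area from continuity:
  A = Q / v = 2.055657 x 10^-8 / 71 = 2.895292 x 10^-10 m^2
Diameter from circular cross-section:
  d = sqrt(4A / pi) * 10^6 (m -> um)
  d = sqrt(4 * 2.895292 x 10^-10 / pi) * 10^6 = 19.2 um

19.2 um


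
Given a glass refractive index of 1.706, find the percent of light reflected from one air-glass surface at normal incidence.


Fresnel reflectance at normal incidence:
  R = ((n - 1)/(n + 1))^2
  (n - 1)/(n + 1) = (1.706 - 1)/(1.706 + 1) = 0.260902
  R = 0.260902^2 = 0.0680699
  R(%) = 0.0680699 * 100 = 6.807%

6.807%


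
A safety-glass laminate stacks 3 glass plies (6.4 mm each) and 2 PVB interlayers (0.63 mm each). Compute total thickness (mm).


Total thickness = glass contribution + PVB contribution
  Glass: 3 * 6.4 = 19.2 mm
  PVB: 2 * 0.63 = 1.26 mm
  Total = 19.2 + 1.26 = 20.46 mm

20.46 mm


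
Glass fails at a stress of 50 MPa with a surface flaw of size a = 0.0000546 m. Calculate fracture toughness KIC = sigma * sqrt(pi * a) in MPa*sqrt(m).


Fracture toughness: KIC = sigma * sqrt(pi * a)
  pi * a = pi * 0.0000546 = 0.000171531
  sqrt(pi * a) = 0.013097
  KIC = 50 * 0.013097 = 0.655 MPa*sqrt(m)

0.655 MPa*sqrt(m)


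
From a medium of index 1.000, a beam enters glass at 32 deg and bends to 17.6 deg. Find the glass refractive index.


Apply Snell's law: n1 * sin(theta1) = n2 * sin(theta2)
  n2 = n1 * sin(theta1) / sin(theta2)
  sin(32) = 0.529919
  sin(17.6) = 0.30237
  n2 = 1.000 * 0.529919 / 0.30237 = 1.7526

1.7526


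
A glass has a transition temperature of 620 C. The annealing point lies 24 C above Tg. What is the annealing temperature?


The annealing temperature is Tg plus the offset:
  T_anneal = 620 + 24 = 644 C

644 C


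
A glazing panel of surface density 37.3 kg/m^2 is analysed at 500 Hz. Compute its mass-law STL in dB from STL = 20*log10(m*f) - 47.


Mass law: STL = 20 * log10(m * f) - 47
  m * f = 37.3 * 500 = 18650
  log10(18650) = 4.27068
  STL = 20 * 4.27068 - 47 = 85.4136 - 47 = 38.4 dB

38.4 dB


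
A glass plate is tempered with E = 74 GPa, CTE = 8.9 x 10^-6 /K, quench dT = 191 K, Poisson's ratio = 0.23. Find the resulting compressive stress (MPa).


Tempering stress: sigma = E * alpha * dT / (1 - nu)
  E (MPa) = 74 * 1000 = 74000
  Numerator = 74000 * (8.9 x 10^-6) * 191 = 125.7926
  Denominator = 1 - 0.23 = 0.77
  sigma = 125.7926 / 0.77 = 163.4 MPa

163.4 MPa


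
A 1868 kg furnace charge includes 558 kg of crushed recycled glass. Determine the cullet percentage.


Cullet ratio = (cullet mass / total batch mass) * 100
  Ratio = 558 / 1868 * 100 = 29.87%

29.87%


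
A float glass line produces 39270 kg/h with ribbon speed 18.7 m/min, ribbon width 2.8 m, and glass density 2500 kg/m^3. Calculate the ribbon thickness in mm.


Ribbon cross-section from mass balance:
  Volume rate = throughput / density = 39270 / 2500 = 15.708 m^3/h
  thickness = volume rate / (speed * 60 * width), i.e.
  thickness = throughput / (60 * speed * width * density) * 1000
  thickness = 39270 / (60 * 18.7 * 2.8 * 2500) * 1000 = 5.0 mm

5.0 mm


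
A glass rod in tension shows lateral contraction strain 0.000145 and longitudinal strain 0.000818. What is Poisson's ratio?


Poisson's ratio: nu = lateral strain / axial strain
  nu = 0.000145 / 0.000818 = 0.1773

0.1773


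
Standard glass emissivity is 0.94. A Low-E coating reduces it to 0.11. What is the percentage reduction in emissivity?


Percentage reduction = (1 - coated/uncoated) * 100
  Ratio = 0.11 / 0.94 = 0.117
  Reduction = (1 - 0.117) * 100 = 88.3%

88.3%


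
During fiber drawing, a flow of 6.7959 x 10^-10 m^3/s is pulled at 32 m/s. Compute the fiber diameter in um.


Cross-sectional area from continuity:
  A = Q / v = 6.7959 x 10^-10 / 32 = 2.123719 x 10^-11 m^2
Diameter from circular cross-section:
  d = sqrt(4A / pi) * 10^6 (m -> um)
  d = sqrt(4 * 2.123719 x 10^-11 / pi) * 10^6 = 5.2 um

5.2 um


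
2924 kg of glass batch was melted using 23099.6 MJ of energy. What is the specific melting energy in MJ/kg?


Rearrange E = m * s for s:
  s = E / m
  s = 23099.6 / 2924 = 7.9 MJ/kg

7.9 MJ/kg


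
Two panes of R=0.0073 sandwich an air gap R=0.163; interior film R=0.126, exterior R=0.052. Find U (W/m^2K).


Total thermal resistance (series):
  R_total = R_in + R_glass + R_air + R_glass + R_out
  R_total = 0.126 + 0.0073 + 0.163 + 0.0073 + 0.052 = 0.3556 m^2K/W
U-value = 1 / R_total = 1 / 0.3556 = 2.812 W/m^2K

2.812 W/m^2K


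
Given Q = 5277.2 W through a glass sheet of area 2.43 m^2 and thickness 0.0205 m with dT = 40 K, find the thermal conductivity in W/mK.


Fourier's law rearranged: k = Q * t / (A * dT)
  Numerator = 5277.2 * 0.0205 = 108.1826
  Denominator = 2.43 * 40 = 97.2
  k = 108.1826 / 97.2 = 1.113 W/mK

1.113 W/mK


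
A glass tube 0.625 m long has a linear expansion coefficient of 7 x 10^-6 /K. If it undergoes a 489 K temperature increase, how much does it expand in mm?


Thermal expansion formula: dL = alpha * L0 * dT
  dL = (7 x 10^-6) * 0.625 * 489 = 0.00213937 m
Convert to mm: 0.00213937 * 1000 = 2.1394 mm

2.1394 mm


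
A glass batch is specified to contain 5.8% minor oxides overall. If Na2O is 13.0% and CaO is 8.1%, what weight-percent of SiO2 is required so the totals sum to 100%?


Known pieces sum to 100%:
  SiO2 = 100 - (others + Na2O + CaO)
  SiO2 = 100 - (5.8 + 13.0 + 8.1) = 73.1%

73.1%


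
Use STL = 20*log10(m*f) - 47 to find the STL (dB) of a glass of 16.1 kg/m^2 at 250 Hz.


Mass law: STL = 20 * log10(m * f) - 47
  m * f = 16.1 * 250 = 4025
  log10(4025) = 3.60477
  STL = 20 * 3.60477 - 47 = 72.0954 - 47 = 25.1 dB

25.1 dB


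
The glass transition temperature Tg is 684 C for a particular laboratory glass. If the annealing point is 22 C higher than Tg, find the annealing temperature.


The annealing temperature is Tg plus the offset:
  T_anneal = 684 + 22 = 706 C

706 C


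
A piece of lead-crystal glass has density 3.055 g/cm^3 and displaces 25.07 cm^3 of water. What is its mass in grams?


Rearrange rho = m / V:
  m = rho * V
  m = 3.055 * 25.07 = 76.589 g

76.589 g


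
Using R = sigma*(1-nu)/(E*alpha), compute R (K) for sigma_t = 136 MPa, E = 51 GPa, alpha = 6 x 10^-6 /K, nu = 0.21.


Thermal shock resistance: R = sigma * (1 - nu) / (E * alpha)
  Numerator = 136 * (1 - 0.21) = 107.44
  Denominator = 51 * 1000 * (6 x 10^-6) = 0.306
  R = 107.44 / 0.306 = 351.1 K

351.1 K


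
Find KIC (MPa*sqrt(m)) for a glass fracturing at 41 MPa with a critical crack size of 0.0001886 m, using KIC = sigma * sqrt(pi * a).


Fracture toughness: KIC = sigma * sqrt(pi * a)
  pi * a = pi * 0.0001886 = 0.000592504
  sqrt(pi * a) = 0.024341
  KIC = 41 * 0.024341 = 0.998 MPa*sqrt(m)

0.998 MPa*sqrt(m)


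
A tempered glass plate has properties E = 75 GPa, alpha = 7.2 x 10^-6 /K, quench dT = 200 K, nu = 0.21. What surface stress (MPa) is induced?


Tempering stress: sigma = E * alpha * dT / (1 - nu)
  E (MPa) = 75 * 1000 = 75000
  Numerator = 75000 * (7.2 x 10^-6) * 200 = 108.0
  Denominator = 1 - 0.21 = 0.79
  sigma = 108.0 / 0.79 = 136.7 MPa

136.7 MPa


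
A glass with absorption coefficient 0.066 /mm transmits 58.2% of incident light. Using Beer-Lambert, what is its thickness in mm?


Rearrange T = exp(-alpha * thickness):
  thickness = -ln(T) / alpha
  T = 58.2/100 = 0.582
  ln(T) = -0.54128
  -ln(T) = 0.54128
  thickness = 0.54128 / 0.066 = 8.2 mm

8.2 mm


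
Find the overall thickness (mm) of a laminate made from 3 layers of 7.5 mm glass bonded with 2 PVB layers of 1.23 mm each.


Total thickness = glass contribution + PVB contribution
  Glass: 3 * 7.5 = 22.5 mm
  PVB: 2 * 1.23 = 2.46 mm
  Total = 22.5 + 2.46 = 24.96 mm

24.96 mm


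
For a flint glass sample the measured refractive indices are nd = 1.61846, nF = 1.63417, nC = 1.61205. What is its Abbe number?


Abbe number formula: Vd = (nd - 1) / (nF - nC)
  nd - 1 = 1.61846 - 1 = 0.61846
  nF - nC = 1.63417 - 1.61205 = 0.02212
  Vd = 0.61846 / 0.02212 = 27.96

27.96


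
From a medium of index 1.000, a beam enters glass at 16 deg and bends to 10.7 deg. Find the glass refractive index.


Apply Snell's law: n1 * sin(theta1) = n2 * sin(theta2)
  n2 = n1 * sin(theta1) / sin(theta2)
  sin(16) = 0.275637
  sin(10.7) = 0.185667
  n2 = 1.000 * 0.275637 / 0.185667 = 1.4846

1.4846


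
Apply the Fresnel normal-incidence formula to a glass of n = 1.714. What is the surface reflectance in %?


Fresnel reflectance at normal incidence:
  R = ((n - 1)/(n + 1))^2
  (n - 1)/(n + 1) = (1.714 - 1)/(1.714 + 1) = 0.26308
  R = 0.26308^2 = 0.0692111
  R(%) = 0.0692111 * 100 = 6.921%

6.921%


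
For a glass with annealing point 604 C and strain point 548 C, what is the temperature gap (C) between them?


Gap = T_anneal - T_strain:
  gap = 604 - 548 = 56 C

56 C


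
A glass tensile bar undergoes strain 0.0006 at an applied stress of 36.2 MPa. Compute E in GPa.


Young's modulus: E = stress / strain
  E = 36.2 MPa / 0.0006 = 60333.33 MPa
Convert to GPa: 60333.33 / 1000 = 60.33 GPa

60.33 GPa


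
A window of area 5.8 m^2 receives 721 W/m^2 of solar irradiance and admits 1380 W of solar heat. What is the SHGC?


Rearrange Q = Area * SHGC * Irradiance:
  SHGC = Q / (Area * Irradiance)
  SHGC = 1380 / (5.8 * 721) = 0.33

0.33


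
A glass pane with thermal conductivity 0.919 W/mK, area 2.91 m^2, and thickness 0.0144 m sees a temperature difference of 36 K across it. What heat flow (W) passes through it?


Fourier's law: Q = k * A * dT / t
  Q = 0.919 * 2.91 * 36 / 0.0144
  Q = 96.27444 / 0.0144 = 6685.7 W

6685.7 W


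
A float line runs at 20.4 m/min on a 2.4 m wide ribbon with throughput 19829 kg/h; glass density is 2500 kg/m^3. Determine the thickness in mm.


Ribbon cross-section from mass balance:
  Volume rate = throughput / density = 19829 / 2500 = 7.9316 m^3/h
  thickness = volume rate / (speed * 60 * width), i.e.
  thickness = throughput / (60 * speed * width * density) * 1000
  thickness = 19829 / (60 * 20.4 * 2.4 * 2500) * 1000 = 2.7 mm

2.7 mm


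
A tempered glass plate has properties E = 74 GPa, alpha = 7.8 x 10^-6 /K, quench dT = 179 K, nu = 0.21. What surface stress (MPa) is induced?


Tempering stress: sigma = E * alpha * dT / (1 - nu)
  E (MPa) = 74 * 1000 = 74000
  Numerator = 74000 * (7.8 x 10^-6) * 179 = 103.3188
  Denominator = 1 - 0.21 = 0.79
  sigma = 103.3188 / 0.79 = 130.8 MPa

130.8 MPa


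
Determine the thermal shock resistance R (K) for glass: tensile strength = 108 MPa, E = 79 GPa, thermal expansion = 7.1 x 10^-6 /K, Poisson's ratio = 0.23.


Thermal shock resistance: R = sigma * (1 - nu) / (E * alpha)
  Numerator = 108 * (1 - 0.23) = 83.16
  Denominator = 79 * 1000 * (7.1 x 10^-6) = 0.5609
  R = 83.16 / 0.5609 = 148.3 K

148.3 K


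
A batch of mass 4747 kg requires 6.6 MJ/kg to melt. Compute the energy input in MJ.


Total energy = mass * specific energy
  E = 4747 * 6.6 = 31330.2 MJ

31330.2 MJ


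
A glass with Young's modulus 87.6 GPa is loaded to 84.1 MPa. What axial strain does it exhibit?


Rearrange E = sigma / epsilon:
  epsilon = sigma / E
  E (MPa) = 87.6 * 1000 = 87600
  epsilon = 84.1 / 87600 = 0.00096

0.00096


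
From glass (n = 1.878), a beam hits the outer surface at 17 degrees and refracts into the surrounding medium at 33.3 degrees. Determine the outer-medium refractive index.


Apply Snell's law: n1 * sin(theta1) = n2 * sin(theta2)
  n2 = n1 * sin(theta1) / sin(theta2)
  sin(17) = 0.292372
  sin(33.3) = 0.549023
  n2 = 1.878 * 0.292372 / 0.549023 = 1.0001

1.0001


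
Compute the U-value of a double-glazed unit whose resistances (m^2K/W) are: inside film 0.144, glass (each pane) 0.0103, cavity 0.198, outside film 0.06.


Total thermal resistance (series):
  R_total = R_in + R_glass + R_air + R_glass + R_out
  R_total = 0.144 + 0.0103 + 0.198 + 0.0103 + 0.06 = 0.4226 m^2K/W
U-value = 1 / R_total = 1 / 0.4226 = 2.366 W/m^2K

2.366 W/m^2K


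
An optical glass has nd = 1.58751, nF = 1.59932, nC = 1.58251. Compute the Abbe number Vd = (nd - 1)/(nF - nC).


Abbe number formula: Vd = (nd - 1) / (nF - nC)
  nd - 1 = 1.58751 - 1 = 0.58751
  nF - nC = 1.59932 - 1.58251 = 0.01681
  Vd = 0.58751 / 0.01681 = 34.95

34.95


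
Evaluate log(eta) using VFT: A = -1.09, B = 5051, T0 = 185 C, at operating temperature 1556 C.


VFT equation: log(eta) = A + B / (T - T0)
  T - T0 = 1556 - 185 = 1371
  B / (T - T0) = 5051 / 1371 = 3.684
  log(eta) = -1.09 + 3.684 = 2.594

2.594


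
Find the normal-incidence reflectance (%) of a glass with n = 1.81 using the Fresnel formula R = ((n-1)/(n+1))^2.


Fresnel reflectance at normal incidence:
  R = ((n - 1)/(n + 1))^2
  (n - 1)/(n + 1) = (1.81 - 1)/(1.81 + 1) = 0.288256
  R = 0.288256^2 = 0.0830915
  R(%) = 0.0830915 * 100 = 8.309%

8.309%


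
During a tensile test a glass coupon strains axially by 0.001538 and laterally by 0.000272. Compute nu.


Poisson's ratio: nu = lateral strain / axial strain
  nu = 0.000272 / 0.001538 = 0.1769

0.1769


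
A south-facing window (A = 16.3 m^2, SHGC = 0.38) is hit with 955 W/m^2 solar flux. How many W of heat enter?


Solar heat gain: Q = Area * SHGC * Irradiance
  Q = 16.3 * 0.38 * 955 = 5915.3 W

5915.3 W


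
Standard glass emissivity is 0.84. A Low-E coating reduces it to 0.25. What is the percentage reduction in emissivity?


Percentage reduction = (1 - coated/uncoated) * 100
  Ratio = 0.25 / 0.84 = 0.2976
  Reduction = (1 - 0.2976) * 100 = 70.2%

70.2%


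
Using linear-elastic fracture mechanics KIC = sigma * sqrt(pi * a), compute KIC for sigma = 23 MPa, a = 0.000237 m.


Fracture toughness: KIC = sigma * sqrt(pi * a)
  pi * a = pi * 0.000237 = 0.000744557
  sqrt(pi * a) = 0.027287
  KIC = 23 * 0.027287 = 0.628 MPa*sqrt(m)

0.628 MPa*sqrt(m)


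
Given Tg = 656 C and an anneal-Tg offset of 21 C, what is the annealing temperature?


The annealing temperature is Tg plus the offset:
  T_anneal = 656 + 21 = 677 C

677 C


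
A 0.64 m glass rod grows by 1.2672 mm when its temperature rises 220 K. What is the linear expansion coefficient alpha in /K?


Rearrange dL = alpha * L0 * dT for alpha:
  alpha = dL / (L0 * dT)
  alpha = (1.2672 / 1000) / (0.64 * 220) = 0.000009 /K = 9 x 10^-6 /K

9 x 10^-6 /K


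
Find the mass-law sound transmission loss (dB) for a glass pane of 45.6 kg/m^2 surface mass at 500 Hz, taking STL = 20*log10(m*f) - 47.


Mass law: STL = 20 * log10(m * f) - 47
  m * f = 45.6 * 500 = 22800
  log10(22800) = 4.35793
  STL = 20 * 4.35793 - 47 = 87.1586 - 47 = 40.2 dB

40.2 dB


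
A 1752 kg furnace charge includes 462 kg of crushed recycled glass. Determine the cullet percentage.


Cullet ratio = (cullet mass / total batch mass) * 100
  Ratio = 462 / 1752 * 100 = 26.37%

26.37%


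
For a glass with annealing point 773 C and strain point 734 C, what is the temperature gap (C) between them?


Gap = T_anneal - T_strain:
  gap = 773 - 734 = 39 C

39 C


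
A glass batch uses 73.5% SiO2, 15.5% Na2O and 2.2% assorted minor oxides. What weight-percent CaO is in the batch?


Pieces sum to 100%:
  CaO = 100 - (SiO2 + Na2O + others)
  CaO = 100 - (73.5 + 15.5 + 2.2) = 8.8%

8.8%


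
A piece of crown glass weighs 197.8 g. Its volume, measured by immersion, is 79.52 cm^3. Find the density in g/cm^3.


Use the definition of density:
  rho = mass / volume
  rho = 197.8 / 79.52 = 2.487 g/cm^3

2.487 g/cm^3


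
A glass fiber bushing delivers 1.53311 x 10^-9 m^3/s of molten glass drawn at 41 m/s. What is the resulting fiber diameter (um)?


Cross-sectional area from continuity:
  A = Q / v = 1.53311 x 10^-9 / 41 = 3.739293 x 10^-11 m^2
Diameter from circular cross-section:
  d = sqrt(4A / pi) * 10^6 (m -> um)
  d = sqrt(4 * 3.739293 x 10^-11 / pi) * 10^6 = 6.9 um

6.9 um


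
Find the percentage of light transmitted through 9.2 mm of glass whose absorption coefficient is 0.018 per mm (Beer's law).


Beer-Lambert law: T = exp(-alpha * thickness)
  exponent = -0.018 * 9.2 = -0.1656
  T = exp(-0.1656) = 0.8474
  Percentage = 0.8474 * 100 = 84.74%

84.74%


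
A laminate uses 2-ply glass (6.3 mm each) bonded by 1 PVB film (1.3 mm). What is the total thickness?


Total thickness = glass contribution + PVB contribution
  Glass: 2 * 6.3 = 12.6 mm
  PVB: 1 * 1.3 = 1.3 mm
  Total = 12.6 + 1.3 = 13.9 mm

13.9 mm


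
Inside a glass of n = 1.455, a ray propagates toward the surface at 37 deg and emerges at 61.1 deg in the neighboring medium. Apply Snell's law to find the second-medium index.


Apply Snell's law: n1 * sin(theta1) = n2 * sin(theta2)
  n2 = n1 * sin(theta1) / sin(theta2)
  sin(37) = 0.601815
  sin(61.1) = 0.875465
  n2 = 1.455 * 0.601815 / 0.875465 = 1.0002

1.0002


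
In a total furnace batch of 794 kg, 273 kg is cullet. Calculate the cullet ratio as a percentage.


Cullet ratio = (cullet mass / total batch mass) * 100
  Ratio = 273 / 794 * 100 = 34.38%

34.38%


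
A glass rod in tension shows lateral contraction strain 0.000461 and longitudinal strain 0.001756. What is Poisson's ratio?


Poisson's ratio: nu = lateral strain / axial strain
  nu = 0.000461 / 0.001756 = 0.2625

0.2625


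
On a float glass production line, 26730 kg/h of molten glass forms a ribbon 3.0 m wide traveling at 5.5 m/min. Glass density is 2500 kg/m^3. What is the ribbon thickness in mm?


Ribbon cross-section from mass balance:
  Volume rate = throughput / density = 26730 / 2500 = 10.692 m^3/h
  thickness = volume rate / (speed * 60 * width), i.e.
  thickness = throughput / (60 * speed * width * density) * 1000
  thickness = 26730 / (60 * 5.5 * 3.0 * 2500) * 1000 = 10.8 mm

10.8 mm


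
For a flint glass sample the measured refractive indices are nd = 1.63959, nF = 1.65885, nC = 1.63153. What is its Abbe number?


Abbe number formula: Vd = (nd - 1) / (nF - nC)
  nd - 1 = 1.63959 - 1 = 0.63959
  nF - nC = 1.65885 - 1.63153 = 0.02732
  Vd = 0.63959 / 0.02732 = 23.41

23.41


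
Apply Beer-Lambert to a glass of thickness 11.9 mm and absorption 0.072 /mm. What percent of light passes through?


Beer-Lambert law: T = exp(-alpha * thickness)
  exponent = -0.072 * 11.9 = -0.8568
  T = exp(-0.8568) = 0.4245
  Percentage = 0.4245 * 100 = 42.45%

42.45%


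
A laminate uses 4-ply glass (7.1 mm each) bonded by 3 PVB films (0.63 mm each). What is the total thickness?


Total thickness = glass contribution + PVB contribution
  Glass: 4 * 7.1 = 28.4 mm
  PVB: 3 * 0.63 = 1.89 mm
  Total = 28.4 + 1.89 = 30.29 mm

30.29 mm


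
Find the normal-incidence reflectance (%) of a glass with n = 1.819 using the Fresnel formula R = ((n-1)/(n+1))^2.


Fresnel reflectance at normal incidence:
  R = ((n - 1)/(n + 1))^2
  (n - 1)/(n + 1) = (1.819 - 1)/(1.819 + 1) = 0.290529
  R = 0.290529^2 = 0.0844071
  R(%) = 0.0844071 * 100 = 8.441%

8.441%


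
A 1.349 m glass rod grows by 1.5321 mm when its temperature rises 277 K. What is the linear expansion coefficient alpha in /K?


Rearrange dL = alpha * L0 * dT for alpha:
  alpha = dL / (L0 * dT)
  alpha = (1.5321 / 1000) / (1.349 * 277) = 0.0000041 /K = 4.1 x 10^-6 /K

4.1 x 10^-6 /K


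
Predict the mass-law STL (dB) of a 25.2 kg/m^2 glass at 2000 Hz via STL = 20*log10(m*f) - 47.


Mass law: STL = 20 * log10(m * f) - 47
  m * f = 25.2 * 2000 = 50400
  log10(50400) = 4.70243
  STL = 20 * 4.70243 - 47 = 94.0486 - 47 = 47.0 dB

47.0 dB


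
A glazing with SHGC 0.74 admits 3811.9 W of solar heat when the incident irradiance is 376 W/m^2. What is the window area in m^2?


Rearrange Q = Area * SHGC * Irradiance:
  Area = Q / (SHGC * Irradiance)
  Area = 3811.9 / (0.74 * 376) = 13.7 m^2

13.7 m^2


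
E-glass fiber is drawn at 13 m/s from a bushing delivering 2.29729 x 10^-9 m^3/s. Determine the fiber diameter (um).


Cross-sectional area from continuity:
  A = Q / v = 2.29729 x 10^-9 / 13 = 1.767146 x 10^-10 m^2
Diameter from circular cross-section:
  d = sqrt(4A / pi) * 10^6 (m -> um)
  d = sqrt(4 * 1.767146 x 10^-10 / pi) * 10^6 = 15.0 um

15.0 um


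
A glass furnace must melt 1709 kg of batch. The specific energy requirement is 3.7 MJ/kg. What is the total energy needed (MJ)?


Total energy = mass * specific energy
  E = 1709 * 3.7 = 6323.3 MJ

6323.3 MJ


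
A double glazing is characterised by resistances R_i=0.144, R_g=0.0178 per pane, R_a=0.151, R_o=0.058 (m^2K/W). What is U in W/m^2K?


Total thermal resistance (series):
  R_total = R_in + R_glass + R_air + R_glass + R_out
  R_total = 0.144 + 0.0178 + 0.151 + 0.0178 + 0.058 = 0.3886 m^2K/W
U-value = 1 / R_total = 1 / 0.3886 = 2.573 W/m^2K

2.573 W/m^2K


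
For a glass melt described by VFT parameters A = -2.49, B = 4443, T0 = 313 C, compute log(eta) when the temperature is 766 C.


VFT equation: log(eta) = A + B / (T - T0)
  T - T0 = 766 - 313 = 453
  B / (T - T0) = 4443 / 453 = 9.808
  log(eta) = -2.49 + 9.808 = 7.318

7.318


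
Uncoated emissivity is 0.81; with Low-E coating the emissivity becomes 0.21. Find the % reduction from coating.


Percentage reduction = (1 - coated/uncoated) * 100
  Ratio = 0.21 / 0.81 = 0.2593
  Reduction = (1 - 0.2593) * 100 = 74.1%

74.1%


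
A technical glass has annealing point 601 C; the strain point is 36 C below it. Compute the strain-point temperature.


Strain point = annealing point - difference:
  T_strain = 601 - 36 = 565 C

565 C


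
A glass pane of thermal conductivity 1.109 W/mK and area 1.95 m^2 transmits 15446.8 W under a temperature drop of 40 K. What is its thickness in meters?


Fourier's law: t = k * A * dT / Q
  t = 1.109 * 1.95 * 40 / 15446.8
  t = 86.502 / 15446.8 = 0.0056 m

0.0056 m


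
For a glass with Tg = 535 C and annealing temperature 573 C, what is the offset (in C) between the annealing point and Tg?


Offset = T_anneal - Tg:
  offset = 573 - 535 = 38 C

38 C


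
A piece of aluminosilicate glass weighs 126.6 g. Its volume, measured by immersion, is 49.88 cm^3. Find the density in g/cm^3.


Use the definition of density:
  rho = mass / volume
  rho = 126.6 / 49.88 = 2.538 g/cm^3

2.538 g/cm^3


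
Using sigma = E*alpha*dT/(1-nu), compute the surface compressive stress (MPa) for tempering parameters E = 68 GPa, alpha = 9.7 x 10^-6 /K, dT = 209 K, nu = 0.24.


Tempering stress: sigma = E * alpha * dT / (1 - nu)
  E (MPa) = 68 * 1000 = 68000
  Numerator = 68000 * (9.7 x 10^-6) * 209 = 137.8564
  Denominator = 1 - 0.24 = 0.76
  sigma = 137.8564 / 0.76 = 181.4 MPa

181.4 MPa


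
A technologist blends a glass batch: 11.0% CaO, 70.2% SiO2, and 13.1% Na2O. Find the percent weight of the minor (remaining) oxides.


Sum the three major oxides:
  SiO2 + Na2O + CaO = 70.2 + 13.1 + 11.0 = 94.3%
Subtract from 100%:
  Others = 100 - 94.3 = 5.7%

5.7%


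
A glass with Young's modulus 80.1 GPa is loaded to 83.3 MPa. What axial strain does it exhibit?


Rearrange E = sigma / epsilon:
  epsilon = sigma / E
  E (MPa) = 80.1 * 1000 = 80100
  epsilon = 83.3 / 80100 = 0.00104

0.00104


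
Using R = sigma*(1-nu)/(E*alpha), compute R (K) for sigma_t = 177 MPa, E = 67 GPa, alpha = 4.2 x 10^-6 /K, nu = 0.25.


Thermal shock resistance: R = sigma * (1 - nu) / (E * alpha)
  Numerator = 177 * (1 - 0.25) = 132.75
  Denominator = 67 * 1000 * (4.2 x 10^-6) = 0.2814
  R = 132.75 / 0.2814 = 471.7 K

471.7 K


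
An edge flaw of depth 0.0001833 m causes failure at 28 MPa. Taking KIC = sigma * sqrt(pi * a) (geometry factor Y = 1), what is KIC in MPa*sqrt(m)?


Fracture toughness: KIC = sigma * sqrt(pi * a)
  pi * a = pi * 0.0001833 = 0.000575854
  sqrt(pi * a) = 0.023997
  KIC = 28 * 0.023997 = 0.672 MPa*sqrt(m)

0.672 MPa*sqrt(m)


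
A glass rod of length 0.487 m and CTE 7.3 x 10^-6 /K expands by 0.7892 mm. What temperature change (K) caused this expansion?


Rearrange dL = alpha * L0 * dT for dT:
  dT = dL / (alpha * L0)
  dL (m) = 0.7892 / 1000 = 0.0007892
  dT = 0.0007892 / ((7.3 x 10^-6) * 0.487) = 222.0 K

222.0 K


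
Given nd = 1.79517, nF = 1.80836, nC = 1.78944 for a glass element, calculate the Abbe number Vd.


Abbe number formula: Vd = (nd - 1) / (nF - nC)
  nd - 1 = 1.79517 - 1 = 0.79517
  nF - nC = 1.80836 - 1.78944 = 0.01892
  Vd = 0.79517 / 0.01892 = 42.03

42.03


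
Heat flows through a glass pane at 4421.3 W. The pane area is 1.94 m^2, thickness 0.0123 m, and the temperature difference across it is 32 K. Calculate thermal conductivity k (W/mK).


Fourier's law rearranged: k = Q * t / (A * dT)
  Numerator = 4421.3 * 0.0123 = 54.38199
  Denominator = 1.94 * 32 = 62.08
  k = 54.38199 / 62.08 = 0.876 W/mK

0.876 W/mK


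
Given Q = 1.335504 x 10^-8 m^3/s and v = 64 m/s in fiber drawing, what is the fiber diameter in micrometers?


Cross-sectional area from continuity:
  A = Q / v = 1.335504 x 10^-8 / 64 = 2.086725 x 10^-10 m^2
Diameter from circular cross-section:
  d = sqrt(4A / pi) * 10^6 (m -> um)
  d = sqrt(4 * 2.086725 x 10^-10 / pi) * 10^6 = 16.3 um

16.3 um


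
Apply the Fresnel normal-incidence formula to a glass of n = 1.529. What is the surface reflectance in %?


Fresnel reflectance at normal incidence:
  R = ((n - 1)/(n + 1))^2
  (n - 1)/(n + 1) = (1.529 - 1)/(1.529 + 1) = 0.209174
  R = 0.209174^2 = 0.0437538
  R(%) = 0.0437538 * 100 = 4.375%

4.375%


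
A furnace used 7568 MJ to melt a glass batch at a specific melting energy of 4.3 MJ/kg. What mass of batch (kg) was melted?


Rearrange E = m * s for m:
  m = E / s
  m = 7568 / 4.3 = 1760.0 kg

1760.0 kg


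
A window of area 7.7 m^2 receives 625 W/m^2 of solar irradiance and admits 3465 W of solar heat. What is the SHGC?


Rearrange Q = Area * SHGC * Irradiance:
  SHGC = Q / (Area * Irradiance)
  SHGC = 3465 / (7.7 * 625) = 0.72

0.72


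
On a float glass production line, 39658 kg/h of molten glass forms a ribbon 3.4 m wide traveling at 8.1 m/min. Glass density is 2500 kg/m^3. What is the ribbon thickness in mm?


Ribbon cross-section from mass balance:
  Volume rate = throughput / density = 39658 / 2500 = 15.8632 m^3/h
  thickness = volume rate / (speed * 60 * width), i.e.
  thickness = throughput / (60 * speed * width * density) * 1000
  thickness = 39658 / (60 * 8.1 * 3.4 * 2500) * 1000 = 9.6 mm

9.6 mm


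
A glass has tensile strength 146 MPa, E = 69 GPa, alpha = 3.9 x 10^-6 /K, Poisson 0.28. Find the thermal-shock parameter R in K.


Thermal shock resistance: R = sigma * (1 - nu) / (E * alpha)
  Numerator = 146 * (1 - 0.28) = 105.12
  Denominator = 69 * 1000 * (3.9 x 10^-6) = 0.2691
  R = 105.12 / 0.2691 = 390.6 K

390.6 K


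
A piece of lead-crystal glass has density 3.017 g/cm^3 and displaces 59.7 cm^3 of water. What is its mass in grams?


Rearrange rho = m / V:
  m = rho * V
  m = 3.017 * 59.7 = 180.115 g

180.115 g


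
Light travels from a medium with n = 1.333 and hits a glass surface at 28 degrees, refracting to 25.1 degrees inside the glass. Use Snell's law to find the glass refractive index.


Apply Snell's law: n1 * sin(theta1) = n2 * sin(theta2)
  n2 = n1 * sin(theta1) / sin(theta2)
  sin(28) = 0.469472
  sin(25.1) = 0.424199
  n2 = 1.333 * 0.469472 / 0.424199 = 1.4753

1.4753


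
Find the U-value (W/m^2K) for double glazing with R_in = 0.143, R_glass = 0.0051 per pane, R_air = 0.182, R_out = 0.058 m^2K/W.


Total thermal resistance (series):
  R_total = R_in + R_glass + R_air + R_glass + R_out
  R_total = 0.143 + 0.0051 + 0.182 + 0.0051 + 0.058 = 0.3932 m^2K/W
U-value = 1 / R_total = 1 / 0.3932 = 2.543 W/m^2K

2.543 W/m^2K


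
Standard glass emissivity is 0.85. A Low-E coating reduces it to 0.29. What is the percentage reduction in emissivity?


Percentage reduction = (1 - coated/uncoated) * 100
  Ratio = 0.29 / 0.85 = 0.3412
  Reduction = (1 - 0.3412) * 100 = 65.9%

65.9%


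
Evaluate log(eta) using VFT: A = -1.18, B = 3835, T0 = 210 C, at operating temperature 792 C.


VFT equation: log(eta) = A + B / (T - T0)
  T - T0 = 792 - 210 = 582
  B / (T - T0) = 3835 / 582 = 6.589
  log(eta) = -1.18 + 6.589 = 5.409

5.409


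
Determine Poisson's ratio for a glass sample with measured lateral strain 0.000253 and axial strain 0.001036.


Poisson's ratio: nu = lateral strain / axial strain
  nu = 0.000253 / 0.001036 = 0.2442

0.2442


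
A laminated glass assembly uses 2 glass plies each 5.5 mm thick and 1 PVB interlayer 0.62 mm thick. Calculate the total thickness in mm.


Total thickness = glass contribution + PVB contribution
  Glass: 2 * 5.5 = 11.0 mm
  PVB: 1 * 0.62 = 0.62 mm
  Total = 11.0 + 0.62 = 11.62 mm

11.62 mm


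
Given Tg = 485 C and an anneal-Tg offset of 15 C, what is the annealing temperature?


The annealing temperature is Tg plus the offset:
  T_anneal = 485 + 15 = 500 C

500 C


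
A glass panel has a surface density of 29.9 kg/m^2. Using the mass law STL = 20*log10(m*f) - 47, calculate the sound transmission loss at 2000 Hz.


Mass law: STL = 20 * log10(m * f) - 47
  m * f = 29.9 * 2000 = 59800
  log10(59800) = 4.7767
  STL = 20 * 4.7767 - 47 = 95.534 - 47 = 48.5 dB

48.5 dB


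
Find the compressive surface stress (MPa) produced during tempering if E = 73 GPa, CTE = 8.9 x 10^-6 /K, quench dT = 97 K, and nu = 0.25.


Tempering stress: sigma = E * alpha * dT / (1 - nu)
  E (MPa) = 73 * 1000 = 73000
  Numerator = 73000 * (8.9 x 10^-6) * 97 = 63.0209
  Denominator = 1 - 0.25 = 0.75
  sigma = 63.0209 / 0.75 = 84.0 MPa

84.0 MPa


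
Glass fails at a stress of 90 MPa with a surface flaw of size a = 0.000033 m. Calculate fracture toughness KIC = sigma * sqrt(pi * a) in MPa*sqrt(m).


Fracture toughness: KIC = sigma * sqrt(pi * a)
  pi * a = pi * 0.000033 = 0.000103673
  sqrt(pi * a) = 0.010182
  KIC = 90 * 0.010182 = 0.916 MPa*sqrt(m)

0.916 MPa*sqrt(m)


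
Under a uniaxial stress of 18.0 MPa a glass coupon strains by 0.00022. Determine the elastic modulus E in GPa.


Young's modulus: E = stress / strain
  E = 18.0 MPa / 0.00022 = 81818.18 MPa
Convert to GPa: 81818.18 / 1000 = 81.82 GPa

81.82 GPa


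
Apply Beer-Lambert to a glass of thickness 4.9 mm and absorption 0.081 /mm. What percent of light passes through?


Beer-Lambert law: T = exp(-alpha * thickness)
  exponent = -0.081 * 4.9 = -0.3969
  T = exp(-0.3969) = 0.6724
  Percentage = 0.6724 * 100 = 67.24%

67.24%


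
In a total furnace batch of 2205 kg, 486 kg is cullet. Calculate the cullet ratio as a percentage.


Cullet ratio = (cullet mass / total batch mass) * 100
  Ratio = 486 / 2205 * 100 = 22.04%

22.04%


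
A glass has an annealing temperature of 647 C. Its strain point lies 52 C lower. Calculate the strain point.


Strain point = annealing point - difference:
  T_strain = 647 - 52 = 595 C

595 C


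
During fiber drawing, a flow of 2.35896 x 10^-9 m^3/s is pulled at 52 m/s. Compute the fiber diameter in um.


Cross-sectional area from continuity:
  A = Q / v = 2.35896 x 10^-9 / 52 = 4.536462 x 10^-11 m^2
Diameter from circular cross-section:
  d = sqrt(4A / pi) * 10^6 (m -> um)
  d = sqrt(4 * 4.536462 x 10^-11 / pi) * 10^6 = 7.6 um

7.6 um


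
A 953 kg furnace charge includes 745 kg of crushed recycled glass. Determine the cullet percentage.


Cullet ratio = (cullet mass / total batch mass) * 100
  Ratio = 745 / 953 * 100 = 78.17%

78.17%


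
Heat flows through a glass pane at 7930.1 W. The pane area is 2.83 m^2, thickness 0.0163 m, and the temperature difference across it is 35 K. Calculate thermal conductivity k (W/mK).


Fourier's law rearranged: k = Q * t / (A * dT)
  Numerator = 7930.1 * 0.0163 = 129.26063
  Denominator = 2.83 * 35 = 99.05
  k = 129.26063 / 99.05 = 1.305 W/mK

1.305 W/mK


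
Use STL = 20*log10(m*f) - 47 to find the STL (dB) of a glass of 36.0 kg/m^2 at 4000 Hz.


Mass law: STL = 20 * log10(m * f) - 47
  m * f = 36.0 * 4000 = 144000
  log10(144000) = 5.15836
  STL = 20 * 5.15836 - 47 = 103.1672 - 47 = 56.2 dB

56.2 dB


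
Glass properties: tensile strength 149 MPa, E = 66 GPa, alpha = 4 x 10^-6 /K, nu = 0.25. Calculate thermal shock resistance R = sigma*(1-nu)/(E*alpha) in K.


Thermal shock resistance: R = sigma * (1 - nu) / (E * alpha)
  Numerator = 149 * (1 - 0.25) = 111.75
  Denominator = 66 * 1000 * (4 x 10^-6) = 0.264
  R = 111.75 / 0.264 = 423.3 K

423.3 K


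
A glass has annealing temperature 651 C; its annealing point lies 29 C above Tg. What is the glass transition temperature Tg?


Rearrange T_anneal = Tg + offset for Tg:
  Tg = T_anneal - offset = 651 - 29 = 622 C

622 C


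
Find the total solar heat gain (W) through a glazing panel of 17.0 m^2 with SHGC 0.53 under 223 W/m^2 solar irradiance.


Solar heat gain: Q = Area * SHGC * Irradiance
  Q = 17.0 * 0.53 * 223 = 2009.2 W

2009.2 W


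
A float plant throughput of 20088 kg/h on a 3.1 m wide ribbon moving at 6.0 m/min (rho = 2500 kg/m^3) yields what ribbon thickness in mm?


Ribbon cross-section from mass balance:
  Volume rate = throughput / density = 20088 / 2500 = 8.0352 m^3/h
  thickness = volume rate / (speed * 60 * width), i.e.
  thickness = throughput / (60 * speed * width * density) * 1000
  thickness = 20088 / (60 * 6.0 * 3.1 * 2500) * 1000 = 7.2 mm

7.2 mm


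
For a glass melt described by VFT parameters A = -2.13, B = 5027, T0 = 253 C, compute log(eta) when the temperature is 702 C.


VFT equation: log(eta) = A + B / (T - T0)
  T - T0 = 702 - 253 = 449
  B / (T - T0) = 5027 / 449 = 11.196
  log(eta) = -2.13 + 11.196 = 9.066

9.066
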